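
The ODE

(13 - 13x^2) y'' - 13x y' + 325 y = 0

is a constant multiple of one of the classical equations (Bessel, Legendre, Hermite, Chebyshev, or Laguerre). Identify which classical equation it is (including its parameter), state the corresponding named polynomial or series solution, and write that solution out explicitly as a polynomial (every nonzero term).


All three coefficients share the factor 13; dividing through by 13 gives  (1 - x^2) y'' - x y' + 25 y = 0.
This matches the Chebyshev equation (1 - x^2) y'' - x y' + n^2 y = 0 (note the -x y' term, not -2x y') with n^2 = 25, so n = 5; the polynomial solution is T_5(x).
With y = sum_k a_k x^k, matching x^k gives (k+2)(k+1) a_{k+2} = (k^2 - n^2) a_k = (k - 5)(k + 5) a_k. The right side vanishes at k = 5, so the series with the parity of 5 terminates at degree 5.
Standard normalization: leading coefficient of T_n is 2^(n-1), so a_5 = 2^4 = 16. Work downward with a_k = (k+1)(k+2) a_{k+2} / ((k - 5)(k + 5)):
  a_3 = (4)(5)(16) / ((3 - 5)(3 + 5)) = 320/(-16) = -20
  a_1 = (2)(3)(-20) / ((1 - 5)(1 + 5)) = -120/(-24) = 5
Hence T_5(x) = 16 x^5 - 20 x^3 + 5 x.

T_5(x); series = 16 x^5 - 20 x^3 + 5 x


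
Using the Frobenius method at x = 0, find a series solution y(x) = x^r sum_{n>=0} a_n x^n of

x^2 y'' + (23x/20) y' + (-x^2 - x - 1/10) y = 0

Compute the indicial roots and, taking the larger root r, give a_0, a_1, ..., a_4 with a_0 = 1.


Write in Frobenius form y'' + (p(x)/x) y' + (q(x)/x^2) y = 0:
  p(x) = 23/20,  q(x) = -x^2 - x - 1/10.
Indicial equation: r(r-1) + (23/20) r + (-1/10) = 0 -> roots r_1 = 1/4, r_2 = -2/5.
Take r = r_1 = 1/4. Let y(x) = x^r sum_{n>=0} a_n x^n with a_0 = 1.
Substitute y = x^r sum a_n x^n and match x^{r+n}. The recurrence is
  D(n) a_n - 1 a_{n-1} - 1 a_{n-2} = 0,  where D(n) = (r+n)(r+n-1) + (23/20)(r+n) + (-1/10).
  a_n = [1 a_{n-1} + 1 a_{n-2}] / D(n).
Since the indicial polynomial factors as (r - r_1)(r - r_2), D(n) = (r_1 + n - r_1)(r_1 + n - r_2) = n(n + 13/20).
Evaluating step by step (a_0 = 1):
  n = 1: D(1) = 1(1 + 13/20) = 33/20; numerator = 1(1) = 1; a_1 = (1)/(33/20) = 20/33
  n = 2: D(2) = 2(2 + 13/20) = 53/10; numerator = 1(20/33) + 1(1) = 53/33; a_2 = (53/33)/(53/10) = 10/33
  n = 3: D(3) = 3(3 + 13/20) = 219/20; numerator = 1(10/33) + 1(20/33) = 10/11; a_3 = (10/11)/(219/20) = 200/2409
  n = 4: D(4) = 4(4 + 13/20) = 93/5; numerator = 1(200/2409) + 1(10/33) = 310/803; a_4 = (310/803)/(93/5) = 50/2409

r = 1/4; a_0 = 1; a_1 = 20/33; a_2 = 10/33; a_3 = 200/2409; a_4 = 50/2409


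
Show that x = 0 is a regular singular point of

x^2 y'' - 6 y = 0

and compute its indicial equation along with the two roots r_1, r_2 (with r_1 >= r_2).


Divide by x^2 to reach normal form y'' + P_1(x) y' + P_2(x) y = 0 with P_1(x) = 0 and P_2(x) = -6/x^2.
x = 0 is a singular point because the y-coefficient -6/x^2 has a pole at x = 0.
It is a regular singular point because x P_1(x) = p(x) = 0 and x^2 P_2(x) = q(x) = -6 are polynomials, hence analytic at x = 0.
p(0) = 0,  q(0) = -6.
Indicial equation: r(r-1) + p(0) r + q(0) = 0, i.e. r^2 + (p(0) - 1) r + q(0) = 0, i.e. r^2 - 1 r - 6 = 0.
Discriminant: (-1)^2 - 4(-6) = 25, so r = (1 ± 5)/2.
Solving: r_1 = 3, r_2 = -2.

indicial: r^2 - 1 r - 6 = 0; roots r_1 = 3, r_2 = -2


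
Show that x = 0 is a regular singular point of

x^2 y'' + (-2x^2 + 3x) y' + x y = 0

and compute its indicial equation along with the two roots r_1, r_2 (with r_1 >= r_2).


Divide by x^2 to reach normal form y'' + P_1(x) y' + P_2(x) y = 0 with P_1(x) = -2 + 3/x and P_2(x) = 1/x.
x = 0 is a singular point because the y'-coefficient -2 + 3/x has a pole at x = 0 and the y-coefficient 1/x has a pole at x = 0.
It is a regular singular point because x P_1(x) = p(x) = 3 - 2x and x^2 P_2(x) = q(x) = x are polynomials, hence analytic at x = 0.
p(0) = 3,  q(0) = 0.
Indicial equation: r(r-1) + p(0) r + q(0) = 0, i.e. r^2 + (p(0) - 1) r + q(0) = 0, i.e. r^2 + 2 r = 0.
Discriminant: (2)^2 - 4(0) = 4, so r = (-2 ± 2)/2.
Solving: r_1 = 0, r_2 = -2.

indicial: r^2 + 2 r = 0; roots r_1 = 0, r_2 = -2


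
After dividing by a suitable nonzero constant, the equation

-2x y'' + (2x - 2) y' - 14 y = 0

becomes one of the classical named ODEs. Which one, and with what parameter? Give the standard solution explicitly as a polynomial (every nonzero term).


All three coefficients share the factor -2; dividing through by -2 gives  x y'' + (1 - x) y' + 7 y = 0.
This matches the Laguerre equation x y'' + (1 - x) y' + n y = 0 with n = 7; the polynomial solution is L_7(x).
With y = sum_k a_k x^k, matching x^k gives (k+1)k a_{k+1} + (k+1) a_{k+1} - k a_k + n a_k = 0, i.e. (k+1)^2 a_{k+1} = (k - n) a_k = (k - 7) a_k. The right side vanishes at k = 7, so the series terminates at degree 7.
Standard normalization L_n(0) = 1 gives a_0 = 1. Work upward with a_{k+1} = (k - 7) a_k / (k+1)^2:
  a_1 = (0 - 7)(1) / 1^2 = -7/1 = -7
  a_2 = (1 - 7)(-7) / 2^2 = 42/4 = 21/2
  a_3 = (2 - 7)(21/2) / 3^2 = (-105/2)/9 = -35/6
  a_4 = (3 - 7)(-35/6) / 4^2 = (70/3)/16 = 35/24
  a_5 = (4 - 7)(35/24) / 5^2 = (-35/8)/25 = -7/40
  a_6 = (5 - 7)(-7/40) / 6^2 = (7/20)/36 = 7/720
  a_7 = (6 - 7)(7/720) / 7^2 = (-7/720)/49 = -1/5040
Hence L_7(x) = -x^7/5040 + 7 x^6/720 - 7 x^5/40 + 35 x^4/24 - 35 x^3/6 + 21 x^2/2 - 7 x + 1.

L_7(x); series = -x^7/5040 + 7 x^6/720 - 7 x^5/40 + 35 x^4/24 - 35 x^3/6 + 21 x^2/2 - 7 x + 1


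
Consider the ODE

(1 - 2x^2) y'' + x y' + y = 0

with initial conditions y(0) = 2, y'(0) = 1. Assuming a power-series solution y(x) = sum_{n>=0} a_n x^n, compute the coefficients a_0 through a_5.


Ansatz: y(x) = sum_{n>=0} a_n x^n, so y'(x) = sum_{n>=1} n a_n x^(n-1) and y''(x) = sum_{n>=2} n(n-1) a_n x^(n-2).
Substitute into P(x) y'' + Q(x) y' + R(x) y = 0 with P(x) = 1 - 2x^2, Q(x) = x, R(x) = 1, and match powers of x.
Initial conditions: a_0 = 2, a_1 = 1.
Setting the coefficient of each power of x to zero and solving order by order (substituting the coefficients already found):
  x^0: 2 a_2 + a_0 = 0  ->  2 a_2 = -a_0 = -2  ->  a_2 = -1
  x^1: 6 a_3 + 2 a_1 = 0  ->  6 a_3 = -2 a_1 = -2  ->  a_3 = -1/3
  x^2: 12 a_4 - a_2 = 0  ->  12 a_4 = a_2 = -1  ->  a_4 = -1/12
  x^3: 20 a_5 - 8 a_3 = 0  ->  20 a_5 = 8 a_3 = -8/3  ->  a_5 = -2/15
Truncated series: y(x) = 2 + x - x^2 - (1/3) x^3 - (1/12) x^4 - (2/15) x^5 + O(x^6).

a_0 = 2; a_1 = 1; a_2 = -1; a_3 = -1/3; a_4 = -1/12; a_5 = -2/15


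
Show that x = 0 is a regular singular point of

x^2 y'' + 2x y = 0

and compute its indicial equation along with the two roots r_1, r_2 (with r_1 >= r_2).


Divide by x^2 to reach normal form y'' + P_1(x) y' + P_2(x) y = 0 with P_1(x) = 0 and P_2(x) = 2/x.
x = 0 is a singular point because the y-coefficient 2/x has a pole at x = 0.
It is a regular singular point because x P_1(x) = p(x) = 0 and x^2 P_2(x) = q(x) = 2x are polynomials, hence analytic at x = 0.
p(0) = 0,  q(0) = 0.
Indicial equation: r(r-1) + p(0) r + q(0) = 0, i.e. r^2 + (p(0) - 1) r + q(0) = 0, i.e. r^2 - 1 r = 0.
Discriminant: (-1)^2 - 4(0) = 1, so r = (1 ± 1)/2.
Solving: r_1 = 1, r_2 = 0.

indicial: r^2 - 1 r = 0; roots r_1 = 1, r_2 = 0


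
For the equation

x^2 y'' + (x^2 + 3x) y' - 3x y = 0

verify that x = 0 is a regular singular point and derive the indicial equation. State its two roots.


Divide by x^2 to reach normal form y'' + P_1(x) y' + P_2(x) y = 0 with P_1(x) = 1 + 3/x and P_2(x) = -3/x.
x = 0 is a singular point because the y'-coefficient 1 + 3/x has a pole at x = 0 and the y-coefficient -3/x has a pole at x = 0.
It is a regular singular point because x P_1(x) = p(x) = x + 3 and x^2 P_2(x) = q(x) = -3x are polynomials, hence analytic at x = 0.
p(0) = 3,  q(0) = 0.
Indicial equation: r(r-1) + p(0) r + q(0) = 0, i.e. r^2 + (p(0) - 1) r + q(0) = 0, i.e. r^2 + 2 r = 0.
Discriminant: (2)^2 - 4(0) = 4, so r = (-2 ± 2)/2.
Solving: r_1 = 0, r_2 = -2.

indicial: r^2 + 2 r = 0; roots r_1 = 0, r_2 = -2


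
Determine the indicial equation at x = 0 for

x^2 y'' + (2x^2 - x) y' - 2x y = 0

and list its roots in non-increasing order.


Divide by x^2 to reach normal form y'' + P_1(x) y' + P_2(x) y = 0 with P_1(x) = 2 - 1/x and P_2(x) = -2/x.
x = 0 is a singular point because the y'-coefficient 2 - 1/x has a pole at x = 0 and the y-coefficient -2/x has a pole at x = 0.
It is a regular singular point because x P_1(x) = p(x) = 2x - 1 and x^2 P_2(x) = q(x) = -2x are polynomials, hence analytic at x = 0.
p(0) = -1,  q(0) = 0.
Indicial equation: r(r-1) + p(0) r + q(0) = 0, i.e. r^2 + (p(0) - 1) r + q(0) = 0, i.e. r^2 - 2 r = 0.
Discriminant: (-2)^2 - 4(0) = 4, so r = (2 ± 2)/2.
Solving: r_1 = 2, r_2 = 0.

indicial: r^2 - 2 r = 0; roots r_1 = 2, r_2 = 0


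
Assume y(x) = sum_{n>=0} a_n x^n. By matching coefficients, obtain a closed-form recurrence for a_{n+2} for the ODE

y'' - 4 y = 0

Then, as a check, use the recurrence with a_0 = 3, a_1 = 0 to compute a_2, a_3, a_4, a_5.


Substitute y = sum_n a_n x^n into y'' + (const) y = 0.
y''(x) = sum_{n>=0} (n+2)(n+1) a_{n+2} x^n.
The ODE becomes sum_n [(n+2)(n+1) a_{n+2} - 4 a_n] x^n = 0.
Setting each coefficient to zero gives the recurrence:
  (n+2)(n+1) a_{n+2} - 4 a_n = 0,
  a_{n+2} = 4 / ((n+1)(n+2)) a_n.

Check with a_0 = 3, a_1 = 0 (apply the recurrence for n = 0, 1, 2, 3): a_0 = 3, a_1 = 0, a_2 = 6, a_3 = 0, a_4 = 2, a_5 = 0.

a_{n+2} = 4/((n+1)(n+2)) * a_n; check: a_0 = 3, a_1 = 0, a_2 = 6, a_3 = 0, a_4 = 2, a_5 = 0


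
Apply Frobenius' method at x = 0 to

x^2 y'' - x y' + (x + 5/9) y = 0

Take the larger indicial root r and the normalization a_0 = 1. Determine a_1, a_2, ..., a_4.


Write in Frobenius form y'' + (p(x)/x) y' + (q(x)/x^2) y = 0:
  p(x) = -1,  q(x) = x + 5/9.
Indicial equation: r(r-1) + (-1) r + (5/9) = 0 -> roots r_1 = 5/3, r_2 = 1/3.
Take r = r_1 = 5/3. Let y(x) = x^r sum_{n>=0} a_n x^n with a_0 = 1.
Substitute y = x^r sum a_n x^n and match x^{r+n}. The recurrence is
  D(n) a_n + 1 a_{n-1} = 0,  where D(n) = (r+n)(r+n-1) + (-1)(r+n) + (5/9).
  a_n = -1 / D(n) * a_{n-1}.
Since the indicial polynomial factors as (r - r_1)(r - r_2), D(n) = (r_1 + n - r_1)(r_1 + n - r_2) = n(n + 4/3).
Evaluating step by step (a_0 = 1):
  n = 1: D(1) = 1(1 + 4/3) = 7/3; numerator = -1(1) = -1; a_1 = (-1)/(7/3) = -3/7
  n = 2: D(2) = 2(2 + 4/3) = 20/3; numerator = -1(-3/7) = 3/7; a_2 = (3/7)/(20/3) = 9/140
  n = 3: D(3) = 3(3 + 4/3) = 13; numerator = -1(9/140) = -9/140; a_3 = (-9/140)/(13) = -9/1820
  n = 4: D(4) = 4(4 + 4/3) = 64/3; numerator = -1(-9/1820) = 9/1820; a_4 = (9/1820)/(64/3) = 27/116480

r = 5/3; a_0 = 1; a_1 = -3/7; a_2 = 9/140; a_3 = -9/1820; a_4 = 27/116480


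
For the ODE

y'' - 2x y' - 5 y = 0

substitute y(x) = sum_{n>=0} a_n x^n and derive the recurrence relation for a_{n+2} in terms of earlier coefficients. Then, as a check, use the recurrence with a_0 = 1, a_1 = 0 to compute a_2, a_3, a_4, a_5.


Substitute y = sum_n a_n x^n.
y''(x) has coefficient (n+2)(n+1) a_{n+2} at x^n;
-2 x y'(x) has coefficient -2 n a_n at x^n (shift);
-5 y(x) has coefficient -5 a_n at x^n.
Matching x^n: (n+2)(n+1) a_{n+2} + (-2n - 5) a_n = 0.
Thus a_{n+2} = (2n + 5) / ((n+1)(n+2)) * a_n.

Check with a_0 = 1, a_1 = 0 (apply the recurrence for n = 0, 1, 2, 3): a_0 = 1, a_1 = 0, a_2 = 5/2, a_3 = 0, a_4 = 15/8, a_5 = 0.

a_(n+2) = (2n + 5) / ((n+1)(n+2)) * a_n; check: a_0 = 1, a_1 = 0, a_2 = 5/2, a_3 = 0, a_4 = 15/8, a_5 = 0


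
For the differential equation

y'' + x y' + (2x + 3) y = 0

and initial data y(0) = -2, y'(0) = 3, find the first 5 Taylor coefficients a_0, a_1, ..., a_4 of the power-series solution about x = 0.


Ansatz: y(x) = sum_{n>=0} a_n x^n, so y'(x) = sum_{n>=1} n a_n x^(n-1) and y''(x) = sum_{n>=2} n(n-1) a_n x^(n-2).
Substitute into P(x) y'' + Q(x) y' + R(x) y = 0 with P(x) = 1, Q(x) = x, R(x) = 2x + 3, and match powers of x.
Initial conditions: a_0 = -2, a_1 = 3.
Setting the coefficient of each power of x to zero and solving order by order (substituting the coefficients already found):
  x^0: 2 a_2 + 3 a_0 = 0  ->  2 a_2 = -3 a_0 = 6  ->  a_2 = 3
  x^1: 6 a_3 + 4 a_1 + 2 a_0 = 0  ->  6 a_3 = -4 a_1 - 2 a_0 = -8  ->  a_3 = -4/3
  x^2: 12 a_4 + 5 a_2 + 2 a_1 = 0  ->  12 a_4 = -5 a_2 - 2 a_1 = -21  ->  a_4 = -7/4
Truncated series: y(x) = -2 + 3 x + 3 x^2 - (4/3) x^3 - (7/4) x^4 + O(x^5).

a_0 = -2; a_1 = 3; a_2 = 3; a_3 = -4/3; a_4 = -7/4


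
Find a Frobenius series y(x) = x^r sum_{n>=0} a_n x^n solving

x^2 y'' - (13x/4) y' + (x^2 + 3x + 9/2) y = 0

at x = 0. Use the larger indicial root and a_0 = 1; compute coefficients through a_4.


Write in Frobenius form y'' + (p(x)/x) y' + (q(x)/x^2) y = 0:
  p(x) = -13/4,  q(x) = x^2 + 3x + 9/2.
Indicial equation: r(r-1) + (-13/4) r + (9/2) = 0 -> roots r_1 = 9/4, r_2 = 2.
Take r = r_1 = 9/4. Let y(x) = x^r sum_{n>=0} a_n x^n with a_0 = 1.
Substitute y = x^r sum a_n x^n and match x^{r+n}. The recurrence is
  D(n) a_n + 3 a_{n-1} + 1 a_{n-2} = 0,  where D(n) = (r+n)(r+n-1) + (-13/4)(r+n) + (9/2).
  a_n = [-3 a_{n-1} - 1 a_{n-2}] / D(n).
Since the indicial polynomial factors as (r - r_1)(r - r_2), D(n) = (r_1 + n - r_1)(r_1 + n - r_2) = n(n + 1/4).
Evaluating step by step (a_0 = 1):
  n = 1: D(1) = 1(1 + 1/4) = 5/4; numerator = -3(1) = -3; a_1 = (-3)/(5/4) = -12/5
  n = 2: D(2) = 2(2 + 1/4) = 9/2; numerator = -3(-12/5) - 1(1) = 31/5; a_2 = (31/5)/(9/2) = 62/45
  n = 3: D(3) = 3(3 + 1/4) = 39/4; numerator = -3(62/45) - 1(-12/5) = -26/15; a_3 = (-26/15)/(39/4) = -8/45
  n = 4: D(4) = 4(4 + 1/4) = 17; numerator = -3(-8/45) - 1(62/45) = -38/45; a_4 = (-38/45)/(17) = -38/765

r = 9/4; a_0 = 1; a_1 = -12/5; a_2 = 62/45; a_3 = -8/45; a_4 = -38/765


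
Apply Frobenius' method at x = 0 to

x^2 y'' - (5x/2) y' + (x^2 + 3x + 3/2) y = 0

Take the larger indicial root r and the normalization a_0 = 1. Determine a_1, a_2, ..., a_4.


Write in Frobenius form y'' + (p(x)/x) y' + (q(x)/x^2) y = 0:
  p(x) = -5/2,  q(x) = x^2 + 3x + 3/2.
Indicial equation: r(r-1) + (-5/2) r + (3/2) = 0 -> roots r_1 = 3, r_2 = 1/2.
Take r = r_1 = 3. Let y(x) = x^r sum_{n>=0} a_n x^n with a_0 = 1.
Substitute y = x^r sum a_n x^n and match x^{r+n}. The recurrence is
  D(n) a_n + 3 a_{n-1} + 1 a_{n-2} = 0,  where D(n) = (r+n)(r+n-1) + (-5/2)(r+n) + (3/2).
  a_n = [-3 a_{n-1} - 1 a_{n-2}] / D(n).
Since the indicial polynomial factors as (r - r_1)(r - r_2), D(n) = (r_1 + n - r_1)(r_1 + n - r_2) = n(n + 5/2).
Evaluating step by step (a_0 = 1):
  n = 1: D(1) = 1(1 + 5/2) = 7/2; numerator = -3(1) = -3; a_1 = (-3)/(7/2) = -6/7
  n = 2: D(2) = 2(2 + 5/2) = 9; numerator = -3(-6/7) - 1(1) = 11/7; a_2 = (11/7)/(9) = 11/63
  n = 3: D(3) = 3(3 + 5/2) = 33/2; numerator = -3(11/63) - 1(-6/7) = 1/3; a_3 = (1/3)/(33/2) = 2/99
  n = 4: D(4) = 4(4 + 5/2) = 26; numerator = -3(2/99) - 1(11/63) = -163/693; a_4 = (-163/693)/(26) = -163/18018

r = 3; a_0 = 1; a_1 = -6/7; a_2 = 11/63; a_3 = 2/99; a_4 = -163/18018


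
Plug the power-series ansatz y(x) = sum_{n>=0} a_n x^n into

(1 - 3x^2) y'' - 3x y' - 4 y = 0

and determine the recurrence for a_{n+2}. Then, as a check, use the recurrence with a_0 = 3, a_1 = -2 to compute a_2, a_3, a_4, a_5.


Substitute y = sum_n a_n x^n.
(1 - 3 x^2) y'' contributes (n+2)(n+1) a_{n+2} - 3 n(n-1) a_n at x^n.
-3 x y'(x) contributes -3 n a_n at x^n.
-4 y(x) contributes -4 a_n at x^n.
Matching x^n: (n+2)(n+1) a_{n+2} + (-3 n(n-1) - 3 n - 4) a_n = 0.
Thus a_{n+2} = (3 n(n-1) + 3 n + 4) / ((n+1)(n+2)) * a_n.

Check with a_0 = 3, a_1 = -2 (apply the recurrence for n = 0, 1, 2, 3): a_0 = 3, a_1 = -2, a_2 = 6, a_3 = -7/3, a_4 = 8, a_5 = -217/60.

a_(n+2) = (3 n(n-1) + 3 n + 4) / ((n+1)(n+2)) * a_n; check: a_0 = 3, a_1 = -2, a_2 = 6, a_3 = -7/3, a_4 = 8, a_5 = -217/60


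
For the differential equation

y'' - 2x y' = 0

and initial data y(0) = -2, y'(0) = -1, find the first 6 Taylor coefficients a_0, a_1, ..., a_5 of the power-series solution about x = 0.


Ansatz: y(x) = sum_{n>=0} a_n x^n, so y'(x) = sum_{n>=1} n a_n x^(n-1) and y''(x) = sum_{n>=2} n(n-1) a_n x^(n-2).
Substitute into P(x) y'' + Q(x) y' + R(x) y = 0 with P(x) = 1, Q(x) = -2x, R(x) = 0, and match powers of x.
Initial conditions: a_0 = -2, a_1 = -1.
Setting the coefficient of each power of x to zero and solving order by order (substituting the coefficients already found):
  x^0: 2 a_2 = 0  ->  a_2 = 0
  x^1: 6 a_3 - 2 a_1 = 0  ->  6 a_3 = 2 a_1 = -2  ->  a_3 = -1/3
  x^2: 12 a_4 - 4 a_2 = 0  ->  12 a_4 = 4 a_2 = 0  ->  a_4 = 0
  x^3: 20 a_5 - 6 a_3 = 0  ->  20 a_5 = 6 a_3 = -2  ->  a_5 = -1/10
Truncated series: y(x) = -2 - x - (1/3) x^3 - (1/10) x^5 + O(x^6).

a_0 = -2; a_1 = -1; a_2 = 0; a_3 = -1/3; a_4 = 0; a_5 = -1/10


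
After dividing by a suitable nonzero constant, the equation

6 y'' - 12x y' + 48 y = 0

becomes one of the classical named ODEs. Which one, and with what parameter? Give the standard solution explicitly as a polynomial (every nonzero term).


All three coefficients share the factor 6; dividing through by 6 gives  y'' - 2x y' + 8 y = 0.
This matches the Hermite equation y'' - 2x y' + 2n y = 0 with 2n = 8, so n = 4; the polynomial solution is H_4(x).
With y = sum_k a_k x^k, matching x^k gives (k+2)(k+1) a_{k+2} = 2(k - n) a_k = 2(k - 4) a_k. The right side vanishes at k = 4, so the series with the parity of 4 terminates at degree 4.
Standard normalization: leading coefficient of H_n is 2^n, so a_4 = 2^4 = 16. Work downward with a_k = (k+1)(k+2) a_{k+2} / (2(k - n)):
  a_2 = (3)(4)(16) / (2(2 - 4)) = 192/(-4) = -48
  a_0 = (1)(2)(-48) / (2(0 - 4)) = -96/(-8) = 12
Hence H_4(x) = 16 x^4 - 48 x^2 + 12.

H_4(x); series = 16 x^4 - 48 x^2 + 12


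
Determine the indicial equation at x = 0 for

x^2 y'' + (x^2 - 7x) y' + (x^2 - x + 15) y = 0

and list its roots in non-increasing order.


Divide by x^2 to reach normal form y'' + P_1(x) y' + P_2(x) y = 0 with P_1(x) = 1 - 7/x and P_2(x) = 1 - 1/x + 15/x^2.
x = 0 is a singular point because the y'-coefficient 1 - 7/x has a pole at x = 0 and the y-coefficient 1 - 1/x + 15/x^2 has a pole at x = 0.
It is a regular singular point because x P_1(x) = p(x) = x - 7 and x^2 P_2(x) = q(x) = x^2 - x + 15 are polynomials, hence analytic at x = 0.
p(0) = -7,  q(0) = 15.
Indicial equation: r(r-1) + p(0) r + q(0) = 0, i.e. r^2 + (p(0) - 1) r + q(0) = 0, i.e. r^2 - 8 r + 15 = 0.
Discriminant: (-8)^2 - 4(15) = 4, so r = (8 ± 2)/2.
Solving: r_1 = 5, r_2 = 3.

indicial: r^2 - 8 r + 15 = 0; roots r_1 = 5, r_2 = 3


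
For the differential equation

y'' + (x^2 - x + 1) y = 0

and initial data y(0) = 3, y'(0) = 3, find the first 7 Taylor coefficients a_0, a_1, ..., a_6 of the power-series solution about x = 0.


Ansatz: y(x) = sum_{n>=0} a_n x^n, so y'(x) = sum_{n>=1} n a_n x^(n-1) and y''(x) = sum_{n>=2} n(n-1) a_n x^(n-2).
Substitute into P(x) y'' + Q(x) y' + R(x) y = 0 with P(x) = 1, Q(x) = 0, R(x) = x^2 - x + 1, and match powers of x.
Initial conditions: a_0 = 3, a_1 = 3.
Setting the coefficient of each power of x to zero and solving order by order (substituting the coefficients already found):
  x^0: 2 a_2 + a_0 = 0  ->  2 a_2 = -a_0 = -3  ->  a_2 = -3/2
  x^1: 6 a_3 + a_1 - a_0 = 0  ->  6 a_3 = -a_1 + a_0 = 0  ->  a_3 = 0
  x^2: 12 a_4 + a_2 - a_1 + a_0 = 0  ->  12 a_4 = -a_2 + a_1 - a_0 = 3/2  ->  a_4 = 1/8
  x^3: 20 a_5 + a_3 - a_2 + a_1 = 0  ->  20 a_5 = -a_3 + a_2 - a_1 = -9/2  ->  a_5 = -9/40
  x^4: 30 a_6 + a_4 - a_3 + a_2 = 0  ->  30 a_6 = -a_4 + a_3 - a_2 = 11/8  ->  a_6 = 11/240
Truncated series: y(x) = 3 + 3 x - (3/2) x^2 + (1/8) x^4 - (9/40) x^5 + (11/240) x^6 + O(x^7).

a_0 = 3; a_1 = 3; a_2 = -3/2; a_3 = 0; a_4 = 1/8; a_5 = -9/40; a_6 = 11/240


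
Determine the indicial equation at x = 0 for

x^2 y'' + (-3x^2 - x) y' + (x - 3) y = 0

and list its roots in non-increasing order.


Divide by x^2 to reach normal form y'' + P_1(x) y' + P_2(x) y = 0 with P_1(x) = -3 - 1/x and P_2(x) = 1/x - 3/x^2.
x = 0 is a singular point because the y'-coefficient -3 - 1/x has a pole at x = 0 and the y-coefficient 1/x - 3/x^2 has a pole at x = 0.
It is a regular singular point because x P_1(x) = p(x) = -3x - 1 and x^2 P_2(x) = q(x) = x - 3 are polynomials, hence analytic at x = 0.
p(0) = -1,  q(0) = -3.
Indicial equation: r(r-1) + p(0) r + q(0) = 0, i.e. r^2 + (p(0) - 1) r + q(0) = 0, i.e. r^2 - 2 r - 3 = 0.
Discriminant: (-2)^2 - 4(-3) = 16, so r = (2 ± 4)/2.
Solving: r_1 = 3, r_2 = -1.

indicial: r^2 - 2 r - 3 = 0; roots r_1 = 3, r_2 = -1


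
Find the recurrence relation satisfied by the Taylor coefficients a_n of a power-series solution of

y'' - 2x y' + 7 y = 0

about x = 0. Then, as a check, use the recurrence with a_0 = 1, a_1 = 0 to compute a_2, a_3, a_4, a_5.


Substitute y = sum_n a_n x^n.
y''(x) has coefficient (n+2)(n+1) a_{n+2} at x^n;
-2 x y'(x) has coefficient -2 n a_n at x^n (shift);
7 y(x) has coefficient 7 a_n at x^n.
Matching x^n: (n+2)(n+1) a_{n+2} + (-2n + 7) a_n = 0.
Thus a_{n+2} = (2n - 7) / ((n+1)(n+2)) * a_n.

Check with a_0 = 1, a_1 = 0 (apply the recurrence for n = 0, 1, 2, 3): a_0 = 1, a_1 = 0, a_2 = -7/2, a_3 = 0, a_4 = 7/8, a_5 = 0.

a_(n+2) = (2n - 7) / ((n+1)(n+2)) * a_n; check: a_0 = 1, a_1 = 0, a_2 = -7/2, a_3 = 0, a_4 = 7/8, a_5 = 0


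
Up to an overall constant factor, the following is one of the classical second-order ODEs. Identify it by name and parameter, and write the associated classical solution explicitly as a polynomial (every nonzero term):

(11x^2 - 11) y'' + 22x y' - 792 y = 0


All three coefficients share the factor -11; dividing through by -11 gives  (1 - x^2) y'' - 2x y' + 72 y = 0.
This matches the Legendre equation (1 - x^2) y'' - 2x y' + n(n+1) y = 0 (note the -2x y' term) with n(n+1) = 72, so n = 8; the polynomial solution is P_8(x).
With y = sum_k a_k x^k, matching x^k gives (k+2)(k+1) a_{k+2} = [k(k+1) - n(n+1)] a_k = (k - 8)(k + 9) a_k. The right side vanishes at k = 8, so the series with the parity of 8 terminates at degree 8.
Standard normalization (P_n(1) = 1): leading coefficient (2n)!/(2^n (n!)^2) = 20922789888000/(256*1625702400) = 6435/128, so a_8 = 6435/128. Work downward with a_k = (k+1)(k+2) a_{k+2} / ((k - 8)(k + 9)):
  a_6 = (7)(8)(6435/128) / ((6 - 8)(6 + 9)) = (45045/16)/(-30) = -3003/32
  a_4 = (5)(6)(-3003/32) / ((4 - 8)(4 + 9)) = (-45045/16)/(-52) = 3465/64
  a_2 = (3)(4)(3465/64) / ((2 - 8)(2 + 9)) = (10395/16)/(-66) = -315/32
  a_0 = (1)(2)(-315/32) / ((0 - 8)(0 + 9)) = (-315/16)/(-72) = 35/128
Hence P_8(x) = 6435 x^8/128 - 3003 x^6/32 + 3465 x^4/64 - 315 x^2/32 + 35/128.

P_8(x); series = 6435 x^8/128 - 3003 x^6/32 + 3465 x^4/64 - 315 x^2/32 + 35/128


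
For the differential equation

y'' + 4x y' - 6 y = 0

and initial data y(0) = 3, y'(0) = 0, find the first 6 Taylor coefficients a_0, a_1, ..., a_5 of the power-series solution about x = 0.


Ansatz: y(x) = sum_{n>=0} a_n x^n, so y'(x) = sum_{n>=1} n a_n x^(n-1) and y''(x) = sum_{n>=2} n(n-1) a_n x^(n-2).
Substitute into P(x) y'' + Q(x) y' + R(x) y = 0 with P(x) = 1, Q(x) = 4x, R(x) = -6, and match powers of x.
Initial conditions: a_0 = 3, a_1 = 0.
Setting the coefficient of each power of x to zero and solving order by order (substituting the coefficients already found):
  x^0: 2 a_2 - 6 a_0 = 0  ->  2 a_2 = 6 a_0 = 18  ->  a_2 = 9
  x^1: 6 a_3 - 2 a_1 = 0  ->  6 a_3 = 2 a_1 = 0  ->  a_3 = 0
  x^2: 12 a_4 + 2 a_2 = 0  ->  12 a_4 = -2 a_2 = -18  ->  a_4 = -3/2
  x^3: 20 a_5 + 6 a_3 = 0  ->  20 a_5 = -6 a_3 = 0  ->  a_5 = 0
Truncated series: y(x) = 3 + 9 x^2 - (3/2) x^4 + O(x^6).

a_0 = 3; a_1 = 0; a_2 = 9; a_3 = 0; a_4 = -3/2; a_5 = 0


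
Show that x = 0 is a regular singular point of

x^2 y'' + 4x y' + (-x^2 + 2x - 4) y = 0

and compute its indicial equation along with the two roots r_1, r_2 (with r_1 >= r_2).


Divide by x^2 to reach normal form y'' + P_1(x) y' + P_2(x) y = 0 with P_1(x) = 4/x and P_2(x) = -1 + 2/x - 4/x^2.
x = 0 is a singular point because the y'-coefficient 4/x has a pole at x = 0 and the y-coefficient -1 + 2/x - 4/x^2 has a pole at x = 0.
It is a regular singular point because x P_1(x) = p(x) = 4 and x^2 P_2(x) = q(x) = -x^2 + 2x - 4 are polynomials, hence analytic at x = 0.
p(0) = 4,  q(0) = -4.
Indicial equation: r(r-1) + p(0) r + q(0) = 0, i.e. r^2 + (p(0) - 1) r + q(0) = 0, i.e. r^2 + 3 r - 4 = 0.
Discriminant: (3)^2 - 4(-4) = 25, so r = (-3 ± 5)/2.
Solving: r_1 = 1, r_2 = -4.

indicial: r^2 + 3 r - 4 = 0; roots r_1 = 1, r_2 = -4


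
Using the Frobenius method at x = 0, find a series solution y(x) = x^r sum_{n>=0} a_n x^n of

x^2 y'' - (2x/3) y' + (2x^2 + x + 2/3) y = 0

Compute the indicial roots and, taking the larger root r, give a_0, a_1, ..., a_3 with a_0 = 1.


Write in Frobenius form y'' + (p(x)/x) y' + (q(x)/x^2) y = 0:
  p(x) = -2/3,  q(x) = 2x^2 + x + 2/3.
Indicial equation: r(r-1) + (-2/3) r + (2/3) = 0 -> roots r_1 = 1, r_2 = 2/3.
Take r = r_1 = 1. Let y(x) = x^r sum_{n>=0} a_n x^n with a_0 = 1.
Substitute y = x^r sum a_n x^n and match x^{r+n}. The recurrence is
  D(n) a_n + 1 a_{n-1} + 2 a_{n-2} = 0,  where D(n) = (r+n)(r+n-1) + (-2/3)(r+n) + (2/3).
  a_n = [-1 a_{n-1} - 2 a_{n-2}] / D(n).
Since the indicial polynomial factors as (r - r_1)(r - r_2), D(n) = (r_1 + n - r_1)(r_1 + n - r_2) = n(n + 1/3).
Evaluating step by step (a_0 = 1):
  n = 1: D(1) = 1(1 + 1/3) = 4/3; numerator = -1(1) = -1; a_1 = (-1)/(4/3) = -3/4
  n = 2: D(2) = 2(2 + 1/3) = 14/3; numerator = -1(-3/4) - 2(1) = -5/4; a_2 = (-5/4)/(14/3) = -15/56
  n = 3: D(3) = 3(3 + 1/3) = 10; numerator = -1(-15/56) - 2(-3/4) = 99/56; a_3 = (99/56)/(10) = 99/560

r = 1; a_0 = 1; a_1 = -3/4; a_2 = -15/56; a_3 = 99/560


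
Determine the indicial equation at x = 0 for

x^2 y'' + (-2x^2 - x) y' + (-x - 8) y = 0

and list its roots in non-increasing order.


Divide by x^2 to reach normal form y'' + P_1(x) y' + P_2(x) y = 0 with P_1(x) = -2 - 1/x and P_2(x) = -1/x - 8/x^2.
x = 0 is a singular point because the y'-coefficient -2 - 1/x has a pole at x = 0 and the y-coefficient -1/x - 8/x^2 has a pole at x = 0.
It is a regular singular point because x P_1(x) = p(x) = -2x - 1 and x^2 P_2(x) = q(x) = -x - 8 are polynomials, hence analytic at x = 0.
p(0) = -1,  q(0) = -8.
Indicial equation: r(r-1) + p(0) r + q(0) = 0, i.e. r^2 + (p(0) - 1) r + q(0) = 0, i.e. r^2 - 2 r - 8 = 0.
Discriminant: (-2)^2 - 4(-8) = 36, so r = (2 ± 6)/2.
Solving: r_1 = 4, r_2 = -2.

indicial: r^2 - 2 r - 8 = 0; roots r_1 = 4, r_2 = -2


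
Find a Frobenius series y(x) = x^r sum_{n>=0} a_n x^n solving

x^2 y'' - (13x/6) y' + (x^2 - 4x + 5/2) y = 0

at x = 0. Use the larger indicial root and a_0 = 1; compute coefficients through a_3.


Write in Frobenius form y'' + (p(x)/x) y' + (q(x)/x^2) y = 0:
  p(x) = -13/6,  q(x) = x^2 - 4x + 5/2.
Indicial equation: r(r-1) + (-13/6) r + (5/2) = 0 -> roots r_1 = 5/3, r_2 = 3/2.
Take r = r_1 = 5/3. Let y(x) = x^r sum_{n>=0} a_n x^n with a_0 = 1.
Substitute y = x^r sum a_n x^n and match x^{r+n}. The recurrence is
  D(n) a_n - 4 a_{n-1} + 1 a_{n-2} = 0,  where D(n) = (r+n)(r+n-1) + (-13/6)(r+n) + (5/2).
  a_n = [4 a_{n-1} - 1 a_{n-2}] / D(n).
Since the indicial polynomial factors as (r - r_1)(r - r_2), D(n) = (r_1 + n - r_1)(r_1 + n - r_2) = n(n + 1/6).
Evaluating step by step (a_0 = 1):
  n = 1: D(1) = 1(1 + 1/6) = 7/6; numerator = 4(1) = 4; a_1 = (4)/(7/6) = 24/7
  n = 2: D(2) = 2(2 + 1/6) = 13/3; numerator = 4(24/7) - 1(1) = 89/7; a_2 = (89/7)/(13/3) = 267/91
  n = 3: D(3) = 3(3 + 1/6) = 19/2; numerator = 4(267/91) - 1(24/7) = 108/13; a_3 = (108/13)/(19/2) = 216/247

r = 5/3; a_0 = 1; a_1 = 24/7; a_2 = 267/91; a_3 = 216/247


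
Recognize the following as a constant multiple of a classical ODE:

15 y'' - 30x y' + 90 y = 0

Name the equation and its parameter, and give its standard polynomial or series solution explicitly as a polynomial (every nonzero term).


All three coefficients share the factor 15; dividing through by 15 gives  y'' - 2x y' + 6 y = 0.
This matches the Hermite equation y'' - 2x y' + 2n y = 0 with 2n = 6, so n = 3; the polynomial solution is H_3(x).
With y = sum_k a_k x^k, matching x^k gives (k+2)(k+1) a_{k+2} = 2(k - n) a_k = 2(k - 3) a_k. The right side vanishes at k = 3, so the series with the parity of 3 terminates at degree 3.
Standard normalization: leading coefficient of H_n is 2^n, so a_3 = 2^3 = 8. Work downward with a_k = (k+1)(k+2) a_{k+2} / (2(k - n)):
  a_1 = (2)(3)(8) / (2(1 - 3)) = 48/(-4) = -12
Hence H_3(x) = 8 x^3 - 12 x.

H_3(x); series = 8 x^3 - 12 x


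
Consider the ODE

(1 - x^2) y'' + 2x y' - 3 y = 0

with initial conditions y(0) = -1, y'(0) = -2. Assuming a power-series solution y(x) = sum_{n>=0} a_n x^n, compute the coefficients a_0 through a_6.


Ansatz: y(x) = sum_{n>=0} a_n x^n, so y'(x) = sum_{n>=1} n a_n x^(n-1) and y''(x) = sum_{n>=2} n(n-1) a_n x^(n-2).
Substitute into P(x) y'' + Q(x) y' + R(x) y = 0 with P(x) = 1 - x^2, Q(x) = 2x, R(x) = -3, and match powers of x.
Initial conditions: a_0 = -1, a_1 = -2.
Setting the coefficient of each power of x to zero and solving order by order (substituting the coefficients already found):
  x^0: 2 a_2 - 3 a_0 = 0  ->  2 a_2 = 3 a_0 = -3  ->  a_2 = -3/2
  x^1: 6 a_3 - a_1 = 0  ->  6 a_3 = a_1 = -2  ->  a_3 = -1/3
  x^2: 12 a_4 - a_2 = 0  ->  12 a_4 = a_2 = -3/2  ->  a_4 = -1/8
  x^3: 20 a_5 - 3 a_3 = 0  ->  20 a_5 = 3 a_3 = -1  ->  a_5 = -1/20
  x^4: 30 a_6 - 7 a_4 = 0  ->  30 a_6 = 7 a_4 = -7/8  ->  a_6 = -7/240
Truncated series: y(x) = -1 - 2 x - (3/2) x^2 - (1/3) x^3 - (1/8) x^4 - (1/20) x^5 - (7/240) x^6 + O(x^7).

a_0 = -1; a_1 = -2; a_2 = -3/2; a_3 = -1/3; a_4 = -1/8; a_5 = -1/20; a_6 = -7/240


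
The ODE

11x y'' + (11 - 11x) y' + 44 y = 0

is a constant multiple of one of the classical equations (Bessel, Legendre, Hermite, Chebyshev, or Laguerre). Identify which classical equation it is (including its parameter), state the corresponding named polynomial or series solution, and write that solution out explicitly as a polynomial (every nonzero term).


All three coefficients share the factor 11; dividing through by 11 gives  x y'' + (1 - x) y' + 4 y = 0.
This matches the Laguerre equation x y'' + (1 - x) y' + n y = 0 with n = 4; the polynomial solution is L_4(x).
With y = sum_k a_k x^k, matching x^k gives (k+1)k a_{k+1} + (k+1) a_{k+1} - k a_k + n a_k = 0, i.e. (k+1)^2 a_{k+1} = (k - n) a_k = (k - 4) a_k. The right side vanishes at k = 4, so the series terminates at degree 4.
Standard normalization L_n(0) = 1 gives a_0 = 1. Work upward with a_{k+1} = (k - 4) a_k / (k+1)^2:
  a_1 = (0 - 4)(1) / 1^2 = -4/1 = -4
  a_2 = (1 - 4)(-4) / 2^2 = 12/4 = 3
  a_3 = (2 - 4)(3) / 3^2 = -6/9 = -2/3
  a_4 = (3 - 4)(-2/3) / 4^2 = (2/3)/16 = 1/24
Hence L_4(x) = x^4/24 - 2 x^3/3 + 3 x^2 - 4 x + 1.

L_4(x); series = x^4/24 - 2 x^3/3 + 3 x^2 - 4 x + 1


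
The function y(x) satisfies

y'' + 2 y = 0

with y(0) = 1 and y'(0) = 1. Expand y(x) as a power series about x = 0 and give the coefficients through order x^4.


Ansatz: y(x) = sum_{n>=0} a_n x^n, so y'(x) = sum_{n>=1} n a_n x^(n-1) and y''(x) = sum_{n>=2} n(n-1) a_n x^(n-2).
Substitute into P(x) y'' + Q(x) y' + R(x) y = 0 with P(x) = 1, Q(x) = 0, R(x) = 2, and match powers of x.
Initial conditions: a_0 = 1, a_1 = 1.
Setting the coefficient of each power of x to zero and solving order by order (substituting the coefficients already found):
  x^0: 2 a_2 + 2 a_0 = 0  ->  2 a_2 = -2 a_0 = -2  ->  a_2 = -1
  x^1: 6 a_3 + 2 a_1 = 0  ->  6 a_3 = -2 a_1 = -2  ->  a_3 = -1/3
  x^2: 12 a_4 + 2 a_2 = 0  ->  12 a_4 = -2 a_2 = 2  ->  a_4 = 1/6
Truncated series: y(x) = 1 + x - x^2 - (1/3) x^3 + (1/6) x^4 + O(x^5).

a_0 = 1; a_1 = 1; a_2 = -1; a_3 = -1/3; a_4 = 1/6


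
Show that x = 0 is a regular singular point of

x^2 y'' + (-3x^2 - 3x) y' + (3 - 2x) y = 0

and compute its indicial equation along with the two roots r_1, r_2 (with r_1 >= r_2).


Divide by x^2 to reach normal form y'' + P_1(x) y' + P_2(x) y = 0 with P_1(x) = -3 - 3/x and P_2(x) = -2/x + 3/x^2.
x = 0 is a singular point because the y'-coefficient -3 - 3/x has a pole at x = 0 and the y-coefficient -2/x + 3/x^2 has a pole at x = 0.
It is a regular singular point because x P_1(x) = p(x) = -3x - 3 and x^2 P_2(x) = q(x) = 3 - 2x are polynomials, hence analytic at x = 0.
p(0) = -3,  q(0) = 3.
Indicial equation: r(r-1) + p(0) r + q(0) = 0, i.e. r^2 + (p(0) - 1) r + q(0) = 0, i.e. r^2 - 4 r + 3 = 0.
Discriminant: (-4)^2 - 4(3) = 4, so r = (4 ± 2)/2.
Solving: r_1 = 3, r_2 = 1.

indicial: r^2 - 4 r + 3 = 0; roots r_1 = 3, r_2 = 1


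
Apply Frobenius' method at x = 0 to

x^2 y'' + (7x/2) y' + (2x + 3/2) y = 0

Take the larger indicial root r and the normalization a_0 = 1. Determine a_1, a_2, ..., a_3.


Write in Frobenius form y'' + (p(x)/x) y' + (q(x)/x^2) y = 0:
  p(x) = 7/2,  q(x) = 2x + 3/2.
Indicial equation: r(r-1) + (7/2) r + (3/2) = 0 -> roots r_1 = -1, r_2 = -3/2.
Take r = r_1 = -1. Let y(x) = x^r sum_{n>=0} a_n x^n with a_0 = 1.
Substitute y = x^r sum a_n x^n and match x^{r+n}. The recurrence is
  D(n) a_n + 2 a_{n-1} = 0,  where D(n) = (r+n)(r+n-1) + (7/2)(r+n) + (3/2).
  a_n = -2 / D(n) * a_{n-1}.
Since the indicial polynomial factors as (r - r_1)(r - r_2), D(n) = (r_1 + n - r_1)(r_1 + n - r_2) = n(n + 1/2).
Evaluating step by step (a_0 = 1):
  n = 1: D(1) = 1(1 + 1/2) = 3/2; numerator = -2(1) = -2; a_1 = (-2)/(3/2) = -4/3
  n = 2: D(2) = 2(2 + 1/2) = 5; numerator = -2(-4/3) = 8/3; a_2 = (8/3)/(5) = 8/15
  n = 3: D(3) = 3(3 + 1/2) = 21/2; numerator = -2(8/15) = -16/15; a_3 = (-16/15)/(21/2) = -32/315

r = -1; a_0 = 1; a_1 = -4/3; a_2 = 8/15; a_3 = -32/315


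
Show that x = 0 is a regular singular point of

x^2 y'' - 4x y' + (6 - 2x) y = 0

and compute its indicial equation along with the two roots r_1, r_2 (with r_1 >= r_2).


Divide by x^2 to reach normal form y'' + P_1(x) y' + P_2(x) y = 0 with P_1(x) = -4/x and P_2(x) = -2/x + 6/x^2.
x = 0 is a singular point because the y'-coefficient -4/x has a pole at x = 0 and the y-coefficient -2/x + 6/x^2 has a pole at x = 0.
It is a regular singular point because x P_1(x) = p(x) = -4 and x^2 P_2(x) = q(x) = 6 - 2x are polynomials, hence analytic at x = 0.
p(0) = -4,  q(0) = 6.
Indicial equation: r(r-1) + p(0) r + q(0) = 0, i.e. r^2 + (p(0) - 1) r + q(0) = 0, i.e. r^2 - 5 r + 6 = 0.
Discriminant: (-5)^2 - 4(6) = 1, so r = (5 ± 1)/2.
Solving: r_1 = 3, r_2 = 2.

indicial: r^2 - 5 r + 6 = 0; roots r_1 = 3, r_2 = 2


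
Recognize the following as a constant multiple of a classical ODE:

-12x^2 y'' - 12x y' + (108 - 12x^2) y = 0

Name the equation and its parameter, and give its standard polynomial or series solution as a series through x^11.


All three coefficients share the factor -12; dividing through by -12 gives  x^2 y'' + x y' + (x^2 - 9) y = 0.
This matches the Bessel equation x^2 y'' + x y' + (x^2 - nu^2) y = 0 with nu^2 = 9, so nu = 3; the solution bounded at x = 0 is J_3(x).
Frobenius at x = 0: indicial roots ±nu; for r = nu the recurrence k(k + 2nu) c_k = -c_{k-2} gives the standard series J_nu(x) = sum_{k>=0} (-1)^k / (k! (k+nu)!) (x/2)^(2k+nu). Evaluate the first 5 terms:
  k = 0: (-1)^0 / (0! * 3! * 2^3) x^3 = 1/(1*6*8) x^3 = (1/48) x^3
  k = 1: (-1)^1 / (1! * 4! * 2^5) x^5 = -1/(1*24*32) x^5 = (-1/768) x^5
  k = 2: (-1)^2 / (2! * 5! * 2^7) x^7 = 1/(2*120*128) x^7 = (1/30720) x^7
  k = 3: (-1)^3 / (3! * 6! * 2^9) x^9 = -1/(6*720*512) x^9 = (-1/2211840) x^9
  k = 4: (-1)^4 / (4! * 7! * 2^11) x^11 = 1/(24*5040*2048) x^11 = (1/247726080) x^11
Hence J_3(x) = x^11/247726080 - x^9/2211840 + x^7/30720 - x^5/768 + x^3/48 + ....

J_3(x); series = x^11/247726080 - x^9/2211840 + x^7/30720 - x^5/768 + x^3/48


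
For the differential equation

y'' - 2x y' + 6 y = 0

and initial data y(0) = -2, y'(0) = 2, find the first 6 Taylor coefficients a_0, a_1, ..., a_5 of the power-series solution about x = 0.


Ansatz: y(x) = sum_{n>=0} a_n x^n, so y'(x) = sum_{n>=1} n a_n x^(n-1) and y''(x) = sum_{n>=2} n(n-1) a_n x^(n-2).
Substitute into P(x) y'' + Q(x) y' + R(x) y = 0 with P(x) = 1, Q(x) = -2x, R(x) = 6, and match powers of x.
Initial conditions: a_0 = -2, a_1 = 2.
Setting the coefficient of each power of x to zero and solving order by order (substituting the coefficients already found):
  x^0: 2 a_2 + 6 a_0 = 0  ->  2 a_2 = -6 a_0 = 12  ->  a_2 = 6
  x^1: 6 a_3 + 4 a_1 = 0  ->  6 a_3 = -4 a_1 = -8  ->  a_3 = -4/3
  x^2: 12 a_4 + 2 a_2 = 0  ->  12 a_4 = -2 a_2 = -12  ->  a_4 = -1
  x^3: 20 a_5 = 0  ->  a_5 = 0
Truncated series: y(x) = -2 + 2 x + 6 x^2 - (4/3) x^3 - x^4 + O(x^6).

a_0 = -2; a_1 = 2; a_2 = 6; a_3 = -4/3; a_4 = -1; a_5 = 0


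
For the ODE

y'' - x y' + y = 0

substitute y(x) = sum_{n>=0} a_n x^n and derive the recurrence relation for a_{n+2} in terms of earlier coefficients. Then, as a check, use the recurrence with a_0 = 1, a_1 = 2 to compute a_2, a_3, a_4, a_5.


Substitute y = sum_n a_n x^n.
y''(x) has coefficient (n+2)(n+1) a_{n+2} at x^n;
-x y'(x) has coefficient -n a_n at x^n (shift);
y(x) has coefficient 1 a_n at x^n.
Matching x^n: (n+2)(n+1) a_{n+2} + (-n + 1) a_n = 0.
Thus a_{n+2} = (n - 1) / ((n+1)(n+2)) * a_n.

Check with a_0 = 1, a_1 = 2 (apply the recurrence for n = 0, 1, 2, 3): a_0 = 1, a_1 = 2, a_2 = -1/2, a_3 = 0, a_4 = -1/24, a_5 = 0.

a_(n+2) = (n - 1) / ((n+1)(n+2)) * a_n; check: a_0 = 1, a_1 = 2, a_2 = -1/2, a_3 = 0, a_4 = -1/24, a_5 = 0


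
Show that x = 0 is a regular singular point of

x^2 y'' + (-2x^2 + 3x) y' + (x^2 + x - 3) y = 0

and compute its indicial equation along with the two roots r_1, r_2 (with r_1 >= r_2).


Divide by x^2 to reach normal form y'' + P_1(x) y' + P_2(x) y = 0 with P_1(x) = -2 + 3/x and P_2(x) = 1 + 1/x - 3/x^2.
x = 0 is a singular point because the y'-coefficient -2 + 3/x has a pole at x = 0 and the y-coefficient 1 + 1/x - 3/x^2 has a pole at x = 0.
It is a regular singular point because x P_1(x) = p(x) = 3 - 2x and x^2 P_2(x) = q(x) = x^2 + x - 3 are polynomials, hence analytic at x = 0.
p(0) = 3,  q(0) = -3.
Indicial equation: r(r-1) + p(0) r + q(0) = 0, i.e. r^2 + (p(0) - 1) r + q(0) = 0, i.e. r^2 + 2 r - 3 = 0.
Discriminant: (2)^2 - 4(-3) = 16, so r = (-2 ± 4)/2.
Solving: r_1 = 1, r_2 = -3.

indicial: r^2 + 2 r - 3 = 0; roots r_1 = 1, r_2 = -3


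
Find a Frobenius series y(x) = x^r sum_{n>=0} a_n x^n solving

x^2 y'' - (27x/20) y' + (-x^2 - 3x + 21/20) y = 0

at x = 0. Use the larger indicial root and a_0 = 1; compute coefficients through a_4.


Write in Frobenius form y'' + (p(x)/x) y' + (q(x)/x^2) y = 0:
  p(x) = -27/20,  q(x) = -x^2 - 3x + 21/20.
Indicial equation: r(r-1) + (-27/20) r + (21/20) = 0 -> roots r_1 = 7/4, r_2 = 3/5.
Take r = r_1 = 7/4. Let y(x) = x^r sum_{n>=0} a_n x^n with a_0 = 1.
Substitute y = x^r sum a_n x^n and match x^{r+n}. The recurrence is
  D(n) a_n - 3 a_{n-1} - 1 a_{n-2} = 0,  where D(n) = (r+n)(r+n-1) + (-27/20)(r+n) + (21/20).
  a_n = [3 a_{n-1} + 1 a_{n-2}] / D(n).
Since the indicial polynomial factors as (r - r_1)(r - r_2), D(n) = (r_1 + n - r_1)(r_1 + n - r_2) = n(n + 23/20).
Evaluating step by step (a_0 = 1):
  n = 1: D(1) = 1(1 + 23/20) = 43/20; numerator = 3(1) = 3; a_1 = (3)/(43/20) = 60/43
  n = 2: D(2) = 2(2 + 23/20) = 63/10; numerator = 3(60/43) + 1(1) = 223/43; a_2 = (223/43)/(63/10) = 2230/2709
  n = 3: D(3) = 3(3 + 23/20) = 249/20; numerator = 3(2230/2709) + 1(60/43) = 3490/903; a_3 = (3490/903)/(249/20) = 69800/224847
  n = 4: D(4) = 4(4 + 23/20) = 103/5; numerator = 3(69800/224847) + 1(2230/2709) = 394490/224847; a_4 = (394490/224847)/(103/5) = 19150/224847

r = 7/4; a_0 = 1; a_1 = 60/43; a_2 = 2230/2709; a_3 = 69800/224847; a_4 = 19150/224847


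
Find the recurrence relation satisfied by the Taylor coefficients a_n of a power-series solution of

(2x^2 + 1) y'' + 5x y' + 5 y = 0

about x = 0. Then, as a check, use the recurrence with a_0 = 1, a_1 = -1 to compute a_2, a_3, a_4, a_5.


Substitute y = sum_n a_n x^n.
(1 + 2 x^2) y'' contributes (n+2)(n+1) a_{n+2} + 2 n(n-1) a_n at x^n.
5 x y'(x) contributes 5 n a_n at x^n.
5 y(x) contributes 5 a_n at x^n.
Matching x^n: (n+2)(n+1) a_{n+2} + (2 n(n-1) + 5 n + 5) a_n = 0.
Thus a_{n+2} = (-2 n(n-1) - 5 n - 5) / ((n+1)(n+2)) * a_n.

Check with a_0 = 1, a_1 = -1 (apply the recurrence for n = 0, 1, 2, 3): a_0 = 1, a_1 = -1, a_2 = -5/2, a_3 = 5/3, a_4 = 95/24, a_5 = -8/3.

a_(n+2) = (-2 n(n-1) - 5 n - 5) / ((n+1)(n+2)) * a_n; check: a_0 = 1, a_1 = -1, a_2 = -5/2, a_3 = 5/3, a_4 = 95/24, a_5 = -8/3


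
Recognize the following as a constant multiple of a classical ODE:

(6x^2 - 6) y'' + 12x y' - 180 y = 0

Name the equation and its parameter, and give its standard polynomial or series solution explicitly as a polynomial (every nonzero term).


All three coefficients share the factor -6; dividing through by -6 gives  (1 - x^2) y'' - 2x y' + 30 y = 0.
This matches the Legendre equation (1 - x^2) y'' - 2x y' + n(n+1) y = 0 (note the -2x y' term) with n(n+1) = 30, so n = 5; the polynomial solution is P_5(x).
With y = sum_k a_k x^k, matching x^k gives (k+2)(k+1) a_{k+2} = [k(k+1) - n(n+1)] a_k = (k - 5)(k + 6) a_k. The right side vanishes at k = 5, so the series with the parity of 5 terminates at degree 5.
Standard normalization (P_n(1) = 1): leading coefficient (2n)!/(2^n (n!)^2) = 3628800/(32*14400) = 63/8, so a_5 = 63/8. Work downward with a_k = (k+1)(k+2) a_{k+2} / ((k - 5)(k + 6)):
  a_3 = (4)(5)(63/8) / ((3 - 5)(3 + 6)) = (315/2)/(-18) = -35/4
  a_1 = (2)(3)(-35/4) / ((1 - 5)(1 + 6)) = (-105/2)/(-28) = 15/8
Hence P_5(x) = 63 x^5/8 - 35 x^3/4 + 15 x/8.

P_5(x); series = 63 x^5/8 - 35 x^3/4 + 15 x/8
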